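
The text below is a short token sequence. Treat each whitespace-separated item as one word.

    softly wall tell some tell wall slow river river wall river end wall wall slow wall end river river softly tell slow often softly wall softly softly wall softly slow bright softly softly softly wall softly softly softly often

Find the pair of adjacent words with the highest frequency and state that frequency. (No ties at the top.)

Bigram frequencies (highest first):
  softly softly: 5
  softly wall: 4
  wall softly: 3
  wall slow: 2
  river river: 2
  wall tell: 1
  … (21 more, each ≤ 1)

"softly softly", 5 times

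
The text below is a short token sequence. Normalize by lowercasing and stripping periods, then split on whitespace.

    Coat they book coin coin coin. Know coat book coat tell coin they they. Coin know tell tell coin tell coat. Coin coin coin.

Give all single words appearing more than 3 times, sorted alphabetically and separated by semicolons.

coat; coin; tell

Unigram counts meeting the condition (more than 3 times):
  coat: 4
  coin: 9
  tell: 4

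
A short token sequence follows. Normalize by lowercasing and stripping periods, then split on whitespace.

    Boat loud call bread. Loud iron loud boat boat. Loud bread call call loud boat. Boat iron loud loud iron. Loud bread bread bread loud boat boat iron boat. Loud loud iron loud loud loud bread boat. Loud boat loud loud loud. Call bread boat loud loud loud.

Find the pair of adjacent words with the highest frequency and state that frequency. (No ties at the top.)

"loud loud", 8 times

Bigram frequencies (highest first):
  loud loud: 8
  boat loud: 6
  iron loud: 4
  loud boat: 4
  loud iron: 3
  boat boat: 3
  … (11 more, each ≤ 3)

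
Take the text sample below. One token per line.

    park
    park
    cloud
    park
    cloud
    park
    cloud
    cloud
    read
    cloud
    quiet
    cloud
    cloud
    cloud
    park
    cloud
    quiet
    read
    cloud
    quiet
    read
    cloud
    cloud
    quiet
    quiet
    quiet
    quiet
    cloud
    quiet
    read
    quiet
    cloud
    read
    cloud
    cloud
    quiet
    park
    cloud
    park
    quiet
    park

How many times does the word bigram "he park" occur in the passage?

Scanning the 40 overlapping bigram windows for "he park":
  (none found)

0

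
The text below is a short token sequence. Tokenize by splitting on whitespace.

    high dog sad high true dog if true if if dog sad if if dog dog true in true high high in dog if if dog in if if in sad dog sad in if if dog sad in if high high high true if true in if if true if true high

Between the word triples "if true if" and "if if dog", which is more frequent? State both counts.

"if true if": 2 occurrences
"if if dog": 4 occurrences

"if if dog" (4 vs 2)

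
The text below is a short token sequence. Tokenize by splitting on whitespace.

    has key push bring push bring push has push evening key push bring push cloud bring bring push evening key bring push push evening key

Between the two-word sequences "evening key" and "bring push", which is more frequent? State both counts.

"evening key": 3 occurrences
"bring push": 5 occurrences

"bring push" (5 vs 3)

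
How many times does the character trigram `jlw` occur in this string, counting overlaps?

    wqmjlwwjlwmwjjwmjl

Sliding a length-3 window over the 18 characters (16 positions):
  position 4–6: jlw
  position 8–10: jlw

2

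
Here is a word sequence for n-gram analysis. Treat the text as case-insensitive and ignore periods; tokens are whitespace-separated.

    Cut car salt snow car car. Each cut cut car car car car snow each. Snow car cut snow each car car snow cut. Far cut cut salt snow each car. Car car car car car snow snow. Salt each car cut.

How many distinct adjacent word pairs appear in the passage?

21

42 tokens → 41 bigram windows in total.
Repeated bigrams (each contributes count−1 duplicates):
  car car: 10
  car snow: 3
  each car: 3
  snow each: 3
  car cut: 2
  cut car: 2
  cut cut: 2
  salt snow: 2
  … (1 more repeated)
20 duplicate windows → 41 − 20 = 21 distinct.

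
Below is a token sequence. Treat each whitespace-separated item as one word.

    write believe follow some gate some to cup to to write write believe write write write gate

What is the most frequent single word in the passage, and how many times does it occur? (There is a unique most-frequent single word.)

"write", 6 times

Unigram frequencies (highest first):
  write: 6
  to: 3
  believe: 2
  some: 2
  gate: 2
  follow: 1
  … (1 more, each ≤ 1)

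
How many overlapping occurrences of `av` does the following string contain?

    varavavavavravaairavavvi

Sliding a length-2 window over the 24 characters (23 positions):
  position 4–5: av
  position 6–7: av
  position 8–9: av
  position 10–11: av
  position 13–14: av
  position 19–20: av
  position 21–22: av

7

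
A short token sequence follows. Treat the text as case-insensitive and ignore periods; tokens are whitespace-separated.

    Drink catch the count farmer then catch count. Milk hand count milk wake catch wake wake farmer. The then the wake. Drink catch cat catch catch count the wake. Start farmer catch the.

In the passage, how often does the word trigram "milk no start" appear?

0

Scanning the 31 overlapping trigram windows for "milk no start":
  (none found)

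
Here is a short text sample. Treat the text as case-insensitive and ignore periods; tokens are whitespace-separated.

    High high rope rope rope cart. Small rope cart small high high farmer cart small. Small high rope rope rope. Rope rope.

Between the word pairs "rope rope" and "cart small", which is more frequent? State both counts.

"rope rope" (6 vs 3)

"rope rope": 6 occurrences
"cart small": 3 occurrences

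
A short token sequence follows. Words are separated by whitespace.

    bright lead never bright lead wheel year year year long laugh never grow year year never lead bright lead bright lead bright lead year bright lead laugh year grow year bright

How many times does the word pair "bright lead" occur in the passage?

Scanning the 30 overlapping bigram windows for "bright lead":
  position 1–2: bright lead
  position 4–5: bright lead
  position 18–19: bright lead
  position 20–21: bright lead
  position 22–23: bright lead
  position 25–26: bright lead

6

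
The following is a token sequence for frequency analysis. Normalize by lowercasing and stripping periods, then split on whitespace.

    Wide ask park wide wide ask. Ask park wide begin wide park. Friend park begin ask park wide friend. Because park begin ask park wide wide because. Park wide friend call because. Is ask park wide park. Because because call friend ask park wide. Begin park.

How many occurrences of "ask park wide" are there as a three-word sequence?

Scanning the 44 overlapping trigram windows for "ask park wide":
  position 2–4: ask park wide
  position 7–9: ask park wide
  position 16–18: ask park wide
  position 23–25: ask park wide
  position 34–36: ask park wide
  position 42–44: ask park wide

6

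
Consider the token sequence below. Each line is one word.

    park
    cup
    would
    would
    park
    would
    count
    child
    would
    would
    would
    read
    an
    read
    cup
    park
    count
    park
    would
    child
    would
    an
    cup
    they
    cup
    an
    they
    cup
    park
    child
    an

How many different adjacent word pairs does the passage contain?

31 tokens → 30 bigram windows in total.
Repeated bigrams (each contributes count−1 duplicates):
  would would: 3
  child would: 2
  cup park: 2
  park would: 2
  they cup: 2
6 duplicate windows → 30 − 6 = 24 distinct.

24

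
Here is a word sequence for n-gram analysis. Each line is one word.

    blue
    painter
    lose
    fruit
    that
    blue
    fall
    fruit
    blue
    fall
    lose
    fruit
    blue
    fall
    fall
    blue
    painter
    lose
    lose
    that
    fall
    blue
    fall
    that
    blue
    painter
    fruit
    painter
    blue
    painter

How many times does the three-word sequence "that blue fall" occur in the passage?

Scanning the 28 overlapping trigram windows for "that blue fall":
  position 5–7: that blue fall

1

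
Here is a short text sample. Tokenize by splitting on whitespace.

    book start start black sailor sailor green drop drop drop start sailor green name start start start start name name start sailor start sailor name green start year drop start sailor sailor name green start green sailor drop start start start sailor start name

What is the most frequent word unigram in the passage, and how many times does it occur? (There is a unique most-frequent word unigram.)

Unigram frequencies (highest first):
  start: 16
  sailor: 9
  name: 6
  green: 5
  drop: 5
  book: 1
  … (2 more, each ≤ 1)

"start", 16 times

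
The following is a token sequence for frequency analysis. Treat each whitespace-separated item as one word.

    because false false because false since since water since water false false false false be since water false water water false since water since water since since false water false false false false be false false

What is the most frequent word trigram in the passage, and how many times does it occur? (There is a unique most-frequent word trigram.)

"false false false", 4 times

Trigram frequencies (highest first):
  false false false: 4
  since water since: 3
  water since water: 2
  since water false: 2
  water false false: 2
  false false be: 2
  … (19 more, each ≤ 1)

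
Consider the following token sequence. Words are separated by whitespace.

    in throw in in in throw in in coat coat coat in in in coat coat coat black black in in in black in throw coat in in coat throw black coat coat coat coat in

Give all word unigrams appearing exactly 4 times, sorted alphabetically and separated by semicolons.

black; throw

Unigram counts meeting the condition (exactly 4 times):
  black: 4
  throw: 4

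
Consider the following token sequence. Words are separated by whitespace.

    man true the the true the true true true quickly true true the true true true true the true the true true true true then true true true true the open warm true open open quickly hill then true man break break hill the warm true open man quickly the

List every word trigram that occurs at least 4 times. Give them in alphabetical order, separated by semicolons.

Trigram counts meeting the condition (at least 4 times):
  true the true: 4
  true true true: 7

true the true; true true true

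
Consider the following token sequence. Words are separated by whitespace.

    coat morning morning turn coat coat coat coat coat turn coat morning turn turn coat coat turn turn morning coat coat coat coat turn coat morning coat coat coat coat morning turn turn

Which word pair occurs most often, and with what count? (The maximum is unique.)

Bigram frequencies (highest first):
  coat coat: 11
  coat morning: 4
  turn coat: 4
  morning turn: 3
  coat turn: 3
  turn turn: 3
  … (3 more, each ≤ 2)

"coat coat", 11 times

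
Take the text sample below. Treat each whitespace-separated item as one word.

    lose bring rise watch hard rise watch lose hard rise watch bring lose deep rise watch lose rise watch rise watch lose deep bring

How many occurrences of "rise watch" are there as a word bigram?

6

Scanning the 23 overlapping bigram windows for "rise watch":
  position 3–4: rise watch
  position 6–7: rise watch
  position 10–11: rise watch
  position 15–16: rise watch
  position 18–19: rise watch
  position 20–21: rise watch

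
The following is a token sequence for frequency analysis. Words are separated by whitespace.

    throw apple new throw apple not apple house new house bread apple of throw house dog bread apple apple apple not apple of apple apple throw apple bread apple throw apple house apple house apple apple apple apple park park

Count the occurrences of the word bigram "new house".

1

Scanning the 39 overlapping bigram windows for "new house":
  position 9–10: new house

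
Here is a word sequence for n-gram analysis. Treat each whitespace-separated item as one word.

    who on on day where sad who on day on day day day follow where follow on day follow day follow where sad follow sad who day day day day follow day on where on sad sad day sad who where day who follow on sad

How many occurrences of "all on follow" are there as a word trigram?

0

Scanning the 44 overlapping trigram windows for "all on follow":
  (none found)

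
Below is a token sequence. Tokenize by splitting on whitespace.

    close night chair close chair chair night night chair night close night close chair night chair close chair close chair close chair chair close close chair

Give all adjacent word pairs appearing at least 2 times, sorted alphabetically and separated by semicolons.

chair chair; chair close; chair night; close chair; close night; night chair; night close

Bigram counts meeting the condition (at least 2 times):
  chair chair: 2
  chair close: 5
  chair night: 3
  close chair: 6
  close night: 2
  night chair: 3
  night close: 2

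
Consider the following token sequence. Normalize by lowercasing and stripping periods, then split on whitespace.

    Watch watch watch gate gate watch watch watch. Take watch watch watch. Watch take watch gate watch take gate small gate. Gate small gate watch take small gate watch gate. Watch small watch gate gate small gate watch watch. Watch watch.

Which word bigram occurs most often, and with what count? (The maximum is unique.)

"watch watch", 10 times

Bigram frequencies (highest first):
  watch watch: 10
  gate watch: 6
  watch gate: 4
  watch take: 4
  small gate: 4
  gate gate: 3
  … (6 more, each ≤ 3)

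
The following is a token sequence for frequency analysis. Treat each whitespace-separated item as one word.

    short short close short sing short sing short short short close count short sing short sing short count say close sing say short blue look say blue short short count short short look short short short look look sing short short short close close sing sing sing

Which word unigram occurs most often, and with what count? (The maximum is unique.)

"short", 21 times

Unigram frequencies (highest first):
  short: 21
  sing: 9
  close: 5
  look: 4
  count: 3
  say: 3
  … (1 more, each ≤ 2)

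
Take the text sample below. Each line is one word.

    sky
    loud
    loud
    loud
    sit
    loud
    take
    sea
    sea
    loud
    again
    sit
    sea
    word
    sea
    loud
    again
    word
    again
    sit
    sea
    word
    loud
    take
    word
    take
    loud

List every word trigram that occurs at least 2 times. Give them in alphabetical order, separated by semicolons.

again sit sea; sea loud again; sit sea word

Trigram counts meeting the condition (at least 2 times):
  again sit sea: 2
  sea loud again: 2
  sit sea word: 2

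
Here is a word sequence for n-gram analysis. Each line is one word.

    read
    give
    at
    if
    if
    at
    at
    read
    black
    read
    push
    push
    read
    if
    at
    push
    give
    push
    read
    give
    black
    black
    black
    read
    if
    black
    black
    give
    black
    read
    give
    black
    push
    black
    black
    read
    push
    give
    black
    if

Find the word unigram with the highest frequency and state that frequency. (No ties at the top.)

"black", 11 times

Unigram frequencies (highest first):
  black: 11
  read: 8
  give: 6
  push: 6
  if: 5
  at: 4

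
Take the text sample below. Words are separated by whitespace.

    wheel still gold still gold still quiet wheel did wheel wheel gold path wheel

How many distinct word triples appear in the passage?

14 tokens → 12 trigram windows in total.
Repeated trigrams (each contributes count−1 duplicates):
  still gold still: 2
1 duplicate windows → 12 − 1 = 11 distinct.

11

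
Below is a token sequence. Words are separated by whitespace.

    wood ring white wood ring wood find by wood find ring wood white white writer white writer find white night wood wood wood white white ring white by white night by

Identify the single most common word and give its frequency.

Unigram frequencies (highest first):
  white: 9
  wood: 8
  ring: 4
  find: 3
  by: 3
  writer: 2
  … (1 more, each ≤ 2)

"white", 9 times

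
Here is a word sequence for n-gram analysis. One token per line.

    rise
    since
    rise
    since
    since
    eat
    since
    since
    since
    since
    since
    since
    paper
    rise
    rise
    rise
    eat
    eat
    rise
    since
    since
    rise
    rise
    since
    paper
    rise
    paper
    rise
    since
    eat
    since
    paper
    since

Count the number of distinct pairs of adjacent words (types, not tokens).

13

33 tokens → 32 bigram windows in total.
Repeated bigrams (each contributes count−1 duplicates):
  since since: 7
  rise since: 5
  paper rise: 3
  rise rise: 3
  since paper: 3
  eat since: 2
  since eat: 2
  since rise: 2
19 duplicate windows → 32 − 19 = 13 distinct.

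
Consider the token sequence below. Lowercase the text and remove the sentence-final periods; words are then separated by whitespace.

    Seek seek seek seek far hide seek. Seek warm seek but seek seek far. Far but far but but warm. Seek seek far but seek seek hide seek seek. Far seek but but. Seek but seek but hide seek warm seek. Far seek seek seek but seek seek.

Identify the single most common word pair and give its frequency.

Bigram frequencies (highest first):
  seek seek: 11
  seek far: 5
  seek but: 5
  but seek: 5
  hide seek: 3
  warm seek: 3
  … (10 more, each ≤ 3)

"seek seek", 11 times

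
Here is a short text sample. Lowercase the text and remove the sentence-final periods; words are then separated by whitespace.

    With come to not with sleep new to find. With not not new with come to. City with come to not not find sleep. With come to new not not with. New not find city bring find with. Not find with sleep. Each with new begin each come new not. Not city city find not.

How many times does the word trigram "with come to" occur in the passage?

Scanning the 53 overlapping trigram windows for "with come to":
  position 1–3: with come to
  position 14–16: with come to
  position 18–20: with come to
  position 25–27: with come to

4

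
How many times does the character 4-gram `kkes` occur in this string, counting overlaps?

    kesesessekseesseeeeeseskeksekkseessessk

0

Sliding a length-4 window over the 39 characters (36 positions):
  (no match at any position)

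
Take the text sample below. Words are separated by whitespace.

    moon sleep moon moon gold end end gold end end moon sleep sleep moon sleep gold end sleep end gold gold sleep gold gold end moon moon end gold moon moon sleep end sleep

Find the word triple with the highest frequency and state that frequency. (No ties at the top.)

Trigram frequencies (highest first):
  gold end end: 2
  moon sleep moon: 1
  sleep moon moon: 1
  moon moon gold: 1
  moon gold end: 1
  end end gold: 1
  … (25 more, each ≤ 1)

"gold end end", 2 times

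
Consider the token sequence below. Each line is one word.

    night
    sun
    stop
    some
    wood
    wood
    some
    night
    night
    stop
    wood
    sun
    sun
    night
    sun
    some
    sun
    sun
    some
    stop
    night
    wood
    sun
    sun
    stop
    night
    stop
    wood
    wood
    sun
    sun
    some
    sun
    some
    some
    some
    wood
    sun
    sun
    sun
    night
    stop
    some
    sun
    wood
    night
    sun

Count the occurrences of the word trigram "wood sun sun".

Scanning the 45 overlapping trigram windows for "wood sun sun":
  position 11–13: wood sun sun
  position 22–24: wood sun sun
  position 29–31: wood sun sun
  position 37–39: wood sun sun

4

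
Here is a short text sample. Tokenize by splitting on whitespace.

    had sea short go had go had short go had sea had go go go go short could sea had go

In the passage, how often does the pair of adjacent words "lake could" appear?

Scanning the 20 overlapping bigram windows for "lake could":
  (none found)

0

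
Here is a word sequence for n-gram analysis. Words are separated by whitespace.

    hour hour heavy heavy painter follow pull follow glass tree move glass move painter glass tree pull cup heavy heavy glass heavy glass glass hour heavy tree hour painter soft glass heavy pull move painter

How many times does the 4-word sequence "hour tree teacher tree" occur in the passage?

Scanning the 32 overlapping 4-gram windows for "hour tree teacher tree":
  (none found)

0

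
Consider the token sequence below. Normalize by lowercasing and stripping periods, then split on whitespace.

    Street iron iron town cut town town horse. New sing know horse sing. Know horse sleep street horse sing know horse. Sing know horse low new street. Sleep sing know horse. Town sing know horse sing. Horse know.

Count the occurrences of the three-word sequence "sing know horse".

Scanning the 36 overlapping trigram windows for "sing know horse":
  position 10–12: sing know horse
  position 13–15: sing know horse
  position 19–21: sing know horse
  position 22–24: sing know horse
  position 29–31: sing know horse
  position 33–35: sing know horse

6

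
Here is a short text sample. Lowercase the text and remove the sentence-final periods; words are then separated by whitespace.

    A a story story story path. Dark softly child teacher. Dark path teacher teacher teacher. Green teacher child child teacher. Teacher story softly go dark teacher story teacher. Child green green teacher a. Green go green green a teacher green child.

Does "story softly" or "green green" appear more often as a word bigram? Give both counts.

"green green" (2 vs 1)

"story softly": 1 occurrence
"green green": 2 occurrences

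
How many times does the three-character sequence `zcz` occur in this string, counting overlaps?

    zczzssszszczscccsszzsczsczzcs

Sliding a length-3 window over the 29 characters (27 positions):
  position 1–3: zcz
  position 10–12: zcz

2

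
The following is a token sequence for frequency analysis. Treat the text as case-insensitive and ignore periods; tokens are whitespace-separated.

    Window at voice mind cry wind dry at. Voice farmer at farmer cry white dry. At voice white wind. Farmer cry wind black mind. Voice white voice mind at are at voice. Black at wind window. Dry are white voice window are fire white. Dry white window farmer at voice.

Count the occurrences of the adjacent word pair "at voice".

Scanning the 49 overlapping bigram windows for "at voice":
  position 2–3: at voice
  position 8–9: at voice
  position 16–17: at voice
  position 31–32: at voice
  position 49–50: at voice

5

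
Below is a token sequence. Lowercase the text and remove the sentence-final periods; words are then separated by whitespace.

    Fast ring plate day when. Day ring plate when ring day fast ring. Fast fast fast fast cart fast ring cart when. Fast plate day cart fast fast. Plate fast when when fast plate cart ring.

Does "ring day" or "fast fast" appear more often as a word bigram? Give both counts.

"fast fast" (4 vs 1)

"ring day": 1 occurrence
"fast fast": 4 occurrences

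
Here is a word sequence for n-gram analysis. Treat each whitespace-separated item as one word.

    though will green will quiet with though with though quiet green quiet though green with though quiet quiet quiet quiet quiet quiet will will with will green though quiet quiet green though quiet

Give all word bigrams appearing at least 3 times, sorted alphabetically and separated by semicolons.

Bigram counts meeting the condition (at least 3 times):
  quiet quiet: 6
  though quiet: 4
  with though: 3

quiet quiet; though quiet; with though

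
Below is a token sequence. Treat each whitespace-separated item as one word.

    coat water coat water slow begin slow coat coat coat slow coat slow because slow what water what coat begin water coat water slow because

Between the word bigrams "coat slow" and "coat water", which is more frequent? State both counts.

"coat slow": 2 occurrences
"coat water": 3 occurrences

"coat water" (3 vs 2)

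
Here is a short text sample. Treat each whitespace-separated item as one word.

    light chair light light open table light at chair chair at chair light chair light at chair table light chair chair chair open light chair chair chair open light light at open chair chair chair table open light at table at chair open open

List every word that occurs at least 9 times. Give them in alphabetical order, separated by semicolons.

Unigram counts meeting the condition (at least 9 times):
  chair: 16
  light: 11

chair; light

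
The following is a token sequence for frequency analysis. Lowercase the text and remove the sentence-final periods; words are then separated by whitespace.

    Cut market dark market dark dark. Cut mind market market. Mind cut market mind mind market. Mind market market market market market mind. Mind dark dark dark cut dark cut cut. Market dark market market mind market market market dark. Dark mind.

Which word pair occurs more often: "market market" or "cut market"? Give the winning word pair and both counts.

"market market": 8 occurrences
"cut market": 3 occurrences

"market market" (8 vs 3)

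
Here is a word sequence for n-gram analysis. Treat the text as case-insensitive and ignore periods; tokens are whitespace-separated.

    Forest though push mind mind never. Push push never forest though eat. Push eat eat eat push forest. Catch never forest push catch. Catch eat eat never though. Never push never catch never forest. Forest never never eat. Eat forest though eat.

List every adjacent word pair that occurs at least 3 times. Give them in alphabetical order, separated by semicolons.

Bigram counts meeting the condition (at least 3 times):
  eat eat: 4
  forest though: 3
  never forest: 3

eat eat; forest though; never forest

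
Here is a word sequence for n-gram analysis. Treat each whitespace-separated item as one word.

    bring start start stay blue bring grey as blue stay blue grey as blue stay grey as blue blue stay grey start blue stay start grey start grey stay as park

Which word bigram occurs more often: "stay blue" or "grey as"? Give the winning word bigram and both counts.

"stay blue": 2 occurrences
"grey as": 3 occurrences

"grey as" (3 vs 2)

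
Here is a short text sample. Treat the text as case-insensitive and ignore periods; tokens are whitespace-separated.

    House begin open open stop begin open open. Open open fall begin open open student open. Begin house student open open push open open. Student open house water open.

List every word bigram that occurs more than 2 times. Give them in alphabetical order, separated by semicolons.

Bigram counts meeting the condition (more than 2 times):
  begin open: 3
  open open: 7
  student open: 3

begin open; open open; student open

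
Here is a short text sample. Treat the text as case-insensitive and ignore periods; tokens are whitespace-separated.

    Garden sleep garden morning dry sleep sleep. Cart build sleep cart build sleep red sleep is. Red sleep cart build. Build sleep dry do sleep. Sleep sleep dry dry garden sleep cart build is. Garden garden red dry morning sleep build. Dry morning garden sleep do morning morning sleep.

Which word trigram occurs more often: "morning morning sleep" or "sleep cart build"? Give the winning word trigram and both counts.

"morning morning sleep": 1 occurrence
"sleep cart build": 4 occurrences

"sleep cart build" (4 vs 1)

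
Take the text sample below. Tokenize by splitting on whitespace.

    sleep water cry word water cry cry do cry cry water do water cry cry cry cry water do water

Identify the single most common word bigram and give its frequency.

Bigram frequencies (highest first):
  cry cry: 5
  water cry: 3
  cry water: 2
  water do: 2
  do water: 2
  sleep water: 1
  … (4 more, each ≤ 1)

"cry cry", 5 times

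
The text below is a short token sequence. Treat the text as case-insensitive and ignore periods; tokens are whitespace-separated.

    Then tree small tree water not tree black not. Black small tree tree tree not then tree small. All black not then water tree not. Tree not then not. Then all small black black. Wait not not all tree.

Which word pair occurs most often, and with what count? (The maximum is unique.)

Bigram frequencies (highest first):
  not then: 4
  tree not: 3
  then tree: 2
  tree small: 2
  small tree: 2
  not tree: 2
  … (21 more, each ≤ 2)

"not then", 4 times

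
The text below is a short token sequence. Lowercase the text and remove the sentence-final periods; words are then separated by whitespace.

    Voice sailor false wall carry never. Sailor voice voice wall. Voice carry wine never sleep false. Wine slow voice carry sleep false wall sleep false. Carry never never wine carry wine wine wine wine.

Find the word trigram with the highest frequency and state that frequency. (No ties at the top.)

"wine wine wine", 2 times

Trigram frequencies (highest first):
  wine wine wine: 2
  voice sailor false: 1
  sailor false wall: 1
  false wall carry: 1
  wall carry never: 1
  carry never sailor: 1
  … (25 more, each ≤ 1)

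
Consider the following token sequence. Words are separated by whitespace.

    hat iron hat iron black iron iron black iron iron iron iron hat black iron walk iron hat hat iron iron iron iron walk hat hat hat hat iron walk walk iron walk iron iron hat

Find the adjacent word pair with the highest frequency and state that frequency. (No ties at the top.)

Bigram frequencies (highest first):
  iron iron: 8
  hat iron: 4
  iron hat: 4
  iron walk: 4
  hat hat: 4
  black iron: 3
  … (5 more, each ≤ 3)

"iron iron", 8 times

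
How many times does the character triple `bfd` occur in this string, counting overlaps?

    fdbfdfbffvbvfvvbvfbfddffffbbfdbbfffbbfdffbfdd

Sliding a length-3 window over the 45 characters (43 positions):
  position 3–5: bfd
  position 19–21: bfd
  position 28–30: bfd
  position 37–39: bfd
  position 42–44: bfd

5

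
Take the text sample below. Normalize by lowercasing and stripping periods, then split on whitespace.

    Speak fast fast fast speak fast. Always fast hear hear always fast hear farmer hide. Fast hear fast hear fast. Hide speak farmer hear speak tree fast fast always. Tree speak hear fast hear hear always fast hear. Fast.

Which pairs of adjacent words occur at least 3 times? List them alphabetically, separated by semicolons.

always fast; fast fast; fast hear; hear fast

Bigram counts meeting the condition (at least 3 times):
  always fast: 3
  fast fast: 3
  fast hear: 6
  hear fast: 4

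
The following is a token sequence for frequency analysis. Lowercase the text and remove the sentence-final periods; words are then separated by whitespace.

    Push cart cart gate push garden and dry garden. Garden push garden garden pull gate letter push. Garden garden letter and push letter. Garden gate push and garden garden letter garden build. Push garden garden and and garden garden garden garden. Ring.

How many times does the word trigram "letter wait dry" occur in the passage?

0

Scanning the 40 overlapping trigram windows for "letter wait dry":
  (none found)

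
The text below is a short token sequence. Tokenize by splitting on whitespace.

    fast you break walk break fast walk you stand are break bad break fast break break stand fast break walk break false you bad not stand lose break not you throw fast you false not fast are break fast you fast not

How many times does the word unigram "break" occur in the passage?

Scanning the 42 tokens for "break":
  position 3: break
  position 5: break
  position 11: break
  position 13: break
  position 15: break
  position 16: break
  position 19: break
  position 21: break
  position 28: break
  position 38: break

10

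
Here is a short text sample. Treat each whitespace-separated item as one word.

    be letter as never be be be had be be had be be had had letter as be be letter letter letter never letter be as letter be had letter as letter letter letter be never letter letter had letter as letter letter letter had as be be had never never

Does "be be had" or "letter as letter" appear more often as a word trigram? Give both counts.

"be be had": 4 occurrences
"letter as letter": 2 occurrences

"be be had" (4 vs 2)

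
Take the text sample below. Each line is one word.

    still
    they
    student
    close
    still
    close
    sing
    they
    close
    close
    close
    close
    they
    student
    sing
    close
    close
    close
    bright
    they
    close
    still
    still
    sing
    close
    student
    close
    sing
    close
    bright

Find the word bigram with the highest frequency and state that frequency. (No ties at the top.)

Bigram frequencies (highest first):
  close close: 5
  sing close: 3
  they student: 2
  student close: 2
  close still: 2
  close sing: 2
  … (11 more, each ≤ 2)

"close close", 5 times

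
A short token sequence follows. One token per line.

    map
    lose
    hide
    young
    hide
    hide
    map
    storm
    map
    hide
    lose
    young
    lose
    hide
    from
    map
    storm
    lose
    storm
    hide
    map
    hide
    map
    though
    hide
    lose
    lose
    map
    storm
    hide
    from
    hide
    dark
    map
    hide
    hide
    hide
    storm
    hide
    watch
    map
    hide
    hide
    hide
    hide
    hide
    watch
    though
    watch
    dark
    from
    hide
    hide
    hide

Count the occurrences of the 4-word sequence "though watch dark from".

Scanning the 51 overlapping 4-gram windows for "though watch dark from":
  position 48–51: though watch dark from

1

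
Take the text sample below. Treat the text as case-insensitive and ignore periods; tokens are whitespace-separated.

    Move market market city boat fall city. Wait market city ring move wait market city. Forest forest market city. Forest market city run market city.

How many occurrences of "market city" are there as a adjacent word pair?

6

Scanning the 24 overlapping bigram windows for "market city":
  position 3–4: market city
  position 9–10: market city
  position 14–15: market city
  position 18–19: market city
  position 21–22: market city
  position 24–25: market city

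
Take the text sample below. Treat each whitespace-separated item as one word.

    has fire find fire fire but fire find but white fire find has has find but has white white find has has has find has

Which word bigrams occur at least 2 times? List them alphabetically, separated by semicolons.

find but; find has; fire find; has find; has has

Bigram counts meeting the condition (at least 2 times):
  find but: 2
  find has: 3
  fire find: 3
  has find: 2
  has has: 3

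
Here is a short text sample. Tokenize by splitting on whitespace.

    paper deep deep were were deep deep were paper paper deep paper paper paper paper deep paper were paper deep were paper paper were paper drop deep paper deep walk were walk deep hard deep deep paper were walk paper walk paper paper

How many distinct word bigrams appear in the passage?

43 tokens → 42 bigram windows in total.
Repeated bigrams (each contributes count−1 duplicates):
  paper paper: 6
  paper deep: 5
  deep paper: 4
  were paper: 4
  deep deep: 3
  deep were: 3
  paper were: 3
  walk paper: 2
  … (1 more repeated)
23 duplicate windows → 42 − 23 = 19 distinct.

19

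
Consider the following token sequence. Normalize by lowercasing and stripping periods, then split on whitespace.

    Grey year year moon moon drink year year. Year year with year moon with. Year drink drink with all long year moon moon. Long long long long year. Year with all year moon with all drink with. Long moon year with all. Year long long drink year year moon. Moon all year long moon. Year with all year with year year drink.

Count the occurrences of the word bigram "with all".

Scanning the 61 overlapping bigram windows for "with all":
  position 18–19: with all
  position 30–31: with all
  position 34–35: with all
  position 41–42: with all
  position 56–57: with all

5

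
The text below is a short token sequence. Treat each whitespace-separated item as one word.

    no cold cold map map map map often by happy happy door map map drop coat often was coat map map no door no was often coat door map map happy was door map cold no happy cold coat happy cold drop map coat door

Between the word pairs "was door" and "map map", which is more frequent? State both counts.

"was door": 1 occurrence
"map map": 6 occurrences

"map map" (6 vs 1)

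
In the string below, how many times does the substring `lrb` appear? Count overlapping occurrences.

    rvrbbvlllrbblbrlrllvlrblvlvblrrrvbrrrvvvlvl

2

Sliding a length-3 window over the 43 characters (41 positions):
  position 9–11: lrb
  position 21–23: lrb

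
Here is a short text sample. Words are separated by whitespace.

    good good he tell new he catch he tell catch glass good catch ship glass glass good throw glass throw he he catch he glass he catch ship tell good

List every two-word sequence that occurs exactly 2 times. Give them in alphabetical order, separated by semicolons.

catch he; catch ship; glass good; he tell

Bigram counts meeting the condition (exactly 2 times):
  catch he: 2
  catch ship: 2
  glass good: 2
  he tell: 2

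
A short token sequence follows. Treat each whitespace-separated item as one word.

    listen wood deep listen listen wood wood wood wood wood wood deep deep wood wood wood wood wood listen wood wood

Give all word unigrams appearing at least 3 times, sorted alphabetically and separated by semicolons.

Unigram counts meeting the condition (at least 3 times):
  deep: 3
  listen: 4
  wood: 14

deep; listen; wood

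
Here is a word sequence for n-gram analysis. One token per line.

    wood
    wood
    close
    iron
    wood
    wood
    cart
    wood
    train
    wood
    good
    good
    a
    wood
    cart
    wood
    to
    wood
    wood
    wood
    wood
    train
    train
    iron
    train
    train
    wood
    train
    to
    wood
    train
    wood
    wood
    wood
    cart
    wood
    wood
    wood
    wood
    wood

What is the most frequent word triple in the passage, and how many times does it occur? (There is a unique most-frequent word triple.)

Trigram frequencies (highest first):
  wood wood wood: 6
  wood cart wood: 3
  wood wood cart: 2
  wood train wood: 2
  wood wood close: 1
  wood close iron: 1
  … (23 more, each ≤ 1)

"wood wood wood", 6 times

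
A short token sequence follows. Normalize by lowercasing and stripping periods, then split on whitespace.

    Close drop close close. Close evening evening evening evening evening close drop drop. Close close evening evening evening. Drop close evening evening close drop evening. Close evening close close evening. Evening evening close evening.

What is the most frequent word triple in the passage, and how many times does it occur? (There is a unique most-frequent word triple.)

Trigram frequencies (highest first):
  evening evening evening: 5
  close evening evening: 4
  close close evening: 3
  evening evening close: 3
  drop close close: 2
  evening close drop: 2
  … (12 more, each ≤ 2)

"evening evening evening", 5 times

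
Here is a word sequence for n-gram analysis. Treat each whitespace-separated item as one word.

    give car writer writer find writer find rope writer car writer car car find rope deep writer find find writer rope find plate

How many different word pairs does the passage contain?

16

23 tokens → 22 bigram windows in total.
Repeated bigrams (each contributes count−1 duplicates):
  writer find: 3
  car writer: 2
  find rope: 2
  find writer: 2
  writer car: 2
6 duplicate windows → 22 − 6 = 16 distinct.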